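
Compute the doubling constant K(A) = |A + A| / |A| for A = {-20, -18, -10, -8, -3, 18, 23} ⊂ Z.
K = |A + A| / |A| = 26/7

Enumerate A + A = {a + b : a, b ∈ A}. With |A| = 7, there are |A|^2 = 49 ordered sum pairs; collecting distinct values, A + A = {-40, -38, -36, -30, -28, -26, -23, -21, -20, -18, -16, -13, -11, -6, -2, 0, 3, 5, 8, 10, 13, 15, 20, 36, 41, 46}, so |A + A| = 26. Thus K = 26/7. For comparison, the minimum possible |A + A| over all 7-element sets is 2·7 − 1 = 13 (so min K = 13/7), attained only by arithmetic progressions.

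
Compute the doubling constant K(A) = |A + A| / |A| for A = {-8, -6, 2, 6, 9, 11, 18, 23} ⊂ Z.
K = |A + A| / |A| = 30/8 = 15/4

Enumerate A + A = {a + b : a, b ∈ A}. With |A| = 8, there are |A|^2 = 64 ordered sum pairs; collecting distinct values, A + A = {-16, -14, -12, -6, -4, -2, 0, 1, 3, 4, 5, 8, 10, 11, 12, 13, 15, 17, 18, 20, 22, 24, 25, 27, 29, 32, 34, 36, 41, 46}, so |A + A| = 30. Thus K = 30/8 = 15/4. For comparison, the minimum possible |A + A| over all 8-element sets is 2·8 − 1 = 15 (so min K = 15/8), attained only by arithmetic progressions.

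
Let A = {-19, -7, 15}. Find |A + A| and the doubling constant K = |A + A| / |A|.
K = |A + A| / |A| = 6/3 = 2

Enumerate A + A = {a + b : a, b ∈ A}. With |A| = 3, there are |A|^2 = 9 ordered sum pairs; collecting distinct values, A + A = {-38, -26, -14, -4, 8, 30}, so |A + A| = 6. Thus K = 6/3 = 2. For comparison, the minimum possible |A + A| over all 3-element sets is 2·3 − 1 = 5 (so min K = 5/3), attained only by arithmetic progressions.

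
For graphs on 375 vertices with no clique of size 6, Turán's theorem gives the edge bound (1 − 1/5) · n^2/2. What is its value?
Turán density bound = (4/5) · 375^2/2 = 56250

Turán's theorem: ex(n, K_{r+1}) is achieved by the complete r-partite Turán graph T(n, r) with parts as balanced as possible, and is at most (1 − 1/r) · n^2/2. For r = 5, n = 375: the density bound is (4/5) · 140625/2 = 56250. Since 5 ∣ 375, the Turán graph T(375, 5) has parts of equal size 75, and its edge count e(T(375, 5)) = 56250 attains the density bound exactly.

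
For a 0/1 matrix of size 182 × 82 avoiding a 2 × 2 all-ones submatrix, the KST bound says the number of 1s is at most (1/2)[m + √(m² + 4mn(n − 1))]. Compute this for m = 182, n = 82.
z(182, 82; 2, 2) ≤ (1/2)[182 + √(182² + 4·182·82·81)] = (1/2)[182 + √4868500] = 1194.2339

Kővári–Sós–Turán: let r_1, ..., r_182 be the row sums and z = Σ r_i the total number of 1s. Each pair of columns can share at most one row with both entries 1 (else a 2×2 all-ones block appears), so Σ_i C(r_i, 2) ≤ C(82, 2) = 3321. By convexity Σ_i C(r_i, 2) ≥ 182·C(z/182, 2) = z(z − 182)/(2·182), giving z² − 182z − 182·82·81 ≤ 0 and hence z ≤ (1/2)[182 + √(33124 + 4·1208844)] = (1/2)[182 + √4868500] ≈ (1/2)(182 + 2206.4678) = 1194.2339.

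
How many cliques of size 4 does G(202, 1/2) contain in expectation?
E[# K_4] = C(202, 4) · (1/2)^C(4, 2) = 67331650 / 2^6 = 33665825/32 = 1052057.03125

For each 4-subset S of vertices (there are C(202, 4) = 67331650 such S), let X_S = 1 if S induces a K_4 (all C(4, 2) = 6 edges present). Then P(X_S = 1) = (1/2)^6 = 1/64. By linearity of expectation, E[# K_4] = C(202, 4) · (1/2)^6 = 67331650 / 64 = 33665825/32 = 1052057.03125.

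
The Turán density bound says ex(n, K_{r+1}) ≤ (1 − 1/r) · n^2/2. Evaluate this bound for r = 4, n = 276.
Turán density bound = (3/4) · 276^2/2 = 28566

Turán's theorem: ex(n, K_{r+1}) is achieved by the complete r-partite Turán graph T(n, r) with parts as balanced as possible, and is at most (1 − 1/r) · n^2/2. For r = 4, n = 276: the density bound is (3/4) · 76176/2 = 28566. Since 4 ∣ 276, the Turán graph T(276, 4) has parts of equal size 69, and its edge count e(T(276, 4)) = 28566 attains the density bound exactly.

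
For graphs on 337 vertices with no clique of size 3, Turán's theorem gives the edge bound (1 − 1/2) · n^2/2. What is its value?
Turán density bound = (1/2) · 337^2/2 = 113569/4 ≈ 28392.25

Turán's theorem: ex(n, K_{r+1}) is achieved by the complete r-partite Turán graph T(n, r) with parts as balanced as possible, and is at most (1 − 1/r) · n^2/2. For r = 2, n = 337: the density bound is (1/2) · 113569/2 = 113569/4 ≈ 28392.25. The integer-valued extremum is e(T(337, 2)) = 28392, which is strictly less than the density bound 113569/4 since 2 ∤ 337 (the parts of T(337, 2) cannot all be equal).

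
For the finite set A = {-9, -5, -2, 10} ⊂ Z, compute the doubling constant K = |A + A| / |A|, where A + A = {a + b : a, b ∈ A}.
K = |A + A| / |A| = 10/4 = 5/2

Enumerate A + A = {a + b : a, b ∈ A}. With |A| = 4, there are |A|^2 = 16 ordered sum pairs; collecting distinct values, A + A = {-18, -14, -11, -10, -7, -4, 1, 5, 8, 20}, so |A + A| = 10. Thus K = 10/4 = 5/2. For comparison, the minimum possible |A + A| over all 4-element sets is 2·4 − 1 = 7 (so min K = 7/4), attained only by arithmetic progressions.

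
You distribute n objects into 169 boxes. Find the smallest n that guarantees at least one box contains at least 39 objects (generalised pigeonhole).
n = (39 − 1)·169 + 1 = 6423

By the generalised pigeonhole principle, to guarantee some box contains ≥ r objects we need more than (r − 1) · k objects total. Threshold: n = (r − 1) · k + 1. With r = 39 and k = 169: n = 38 · 169 + 1 = 6422 + 1 = 6423. For n = 6422 = 38 · 169, we can put exactly 38 objects in every box, avoiding 39 in any single one — so 6423 is tight.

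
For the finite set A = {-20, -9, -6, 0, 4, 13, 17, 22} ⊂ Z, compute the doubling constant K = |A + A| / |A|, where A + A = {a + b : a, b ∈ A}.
K = |A + A| / |A| = 31/8

Enumerate A + A = {a + b : a, b ∈ A}. With |A| = 8, there are |A|^2 = 64 ordered sum pairs; collecting distinct values, A + A = {-40, -29, -26, -20, -18, -16, -15, -12, -9, -7, -6, -5, -3, -2, 0, 2, 4, 7, 8, 11, 13, 16, 17, 21, 22, 26, 30, 34, 35, 39, 44}, so |A + A| = 31. Thus K = 31/8. For comparison, the minimum possible |A + A| over all 8-element sets is 2·8 − 1 = 15 (so min K = 15/8), attained only by arithmetic progressions.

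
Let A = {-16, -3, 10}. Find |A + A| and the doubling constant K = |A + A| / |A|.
K = |A + A| / |A| = 5/3

Enumerate A + A = {a + b : a, b ∈ A}. With |A| = 3, there are |A|^2 = 9 ordered sum pairs; collecting distinct values, A + A = {-32, -19, -6, 7, 20}, so |A + A| = 5. Thus K = 5/3. Here |A + A| = 2|A| − 1 = 5, the minimum possible — so K = 5/3 is minimal, which holds iff A is an arithmetic progression.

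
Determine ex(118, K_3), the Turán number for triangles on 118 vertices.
ex(118, K_3) = ⌊118^2/4⌋ = 3481

Mantel (1907): a triangle-free graph on n vertices has at most ⌊n^2/4⌋ edges, with equality for the complete bipartite graph K_{⌊n/2⌋, ⌈n/2⌉}. For n = 118: ⌊118^2/4⌋ = ⌊13924/4⌋ = 3481. The extremal graph is K_{59, 59}, which has 59·59 = 3481 edges.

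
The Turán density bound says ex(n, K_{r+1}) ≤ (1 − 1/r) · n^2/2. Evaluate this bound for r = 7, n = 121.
Turán density bound = (6/7) · 121^2/2 = 43923/7 ≈ 6274.7143

Turán's theorem: ex(n, K_{r+1}) is achieved by the complete r-partite Turán graph T(n, r) with parts as balanced as possible, and is at most (1 − 1/r) · n^2/2. For r = 7, n = 121: the density bound is (6/7) · 14641/2 = 43923/7 ≈ 6274.7143. The integer-valued extremum is e(T(121, 7)) = 6274, which is strictly less than the density bound 43923/7 since 7 ∤ 121 (the parts of T(121, 7) cannot all be equal).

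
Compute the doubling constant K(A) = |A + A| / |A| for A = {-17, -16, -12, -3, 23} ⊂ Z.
K = |A + A| / |A| = 15/5 = 3

Enumerate A + A = {a + b : a, b ∈ A}. With |A| = 5, there are |A|^2 = 25 ordered sum pairs; collecting distinct values, A + A = {-34, -33, -32, -29, -28, -24, -20, -19, -15, -6, 6, 7, 11, 20, 46}, so |A + A| = 15. Thus K = 15/5 = 3. For comparison, the minimum possible |A + A| over all 5-element sets is 2·5 − 1 = 9 (so min K = 9/5), attained only by arithmetic progressions.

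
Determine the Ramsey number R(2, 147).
R(2, 147) = 147

R(2, k) = k for all k ≥ 2: in a 2-colouring of K_k, either some edge is red (a red K_2) or all edges are blue (a blue K_k). And K_{146} coloured all-blue has no blue K_147, so R(2, 147) > 146. Hence R(2, 147) = 147.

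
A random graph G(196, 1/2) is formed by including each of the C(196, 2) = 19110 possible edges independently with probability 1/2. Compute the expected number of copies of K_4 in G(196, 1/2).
E[# K_4] = C(196, 4) · (1/2)^C(4, 2) = 59626385 / 2^6 = 931662.265625

For each 4-subset S of vertices (there are C(196, 4) = 59626385 such S), let X_S = 1 if S induces a K_4 (all C(4, 2) = 6 edges present). Then P(X_S = 1) = (1/2)^6 = 1/64. By linearity of expectation, E[# K_4] = C(196, 4) · (1/2)^6 = 59626385 / 64 = 931662.265625.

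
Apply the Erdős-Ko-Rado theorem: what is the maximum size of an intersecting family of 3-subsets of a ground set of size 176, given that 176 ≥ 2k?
max |F| = C(175, 2) = 15225

Erdős-Ko-Rado (1961): when n ≥ 2k, max |F| = C(n−1, k−1). The bound is attained by the star {A : i ∈ A} for any fixed i ∈ [n]. Here C(176−1, 3−1) = C(175, 2) = 15225.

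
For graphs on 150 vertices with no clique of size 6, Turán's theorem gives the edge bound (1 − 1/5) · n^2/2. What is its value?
Turán density bound = (4/5) · 150^2/2 = 9000

Turán's theorem: ex(n, K_{r+1}) is achieved by the complete r-partite Turán graph T(n, r) with parts as balanced as possible, and is at most (1 − 1/r) · n^2/2. For r = 5, n = 150: the density bound is (4/5) · 22500/2 = 9000. Since 5 ∣ 150, the Turán graph T(150, 5) has parts of equal size 30, and its edge count e(T(150, 5)) = 9000 attains the density bound exactly.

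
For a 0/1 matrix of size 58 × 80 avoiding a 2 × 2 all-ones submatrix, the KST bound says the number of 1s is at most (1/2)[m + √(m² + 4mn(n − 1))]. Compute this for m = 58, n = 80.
z(58, 80; 2, 2) ≤ (1/2)[58 + √(58² + 4·58·80·79)] = (1/2)[58 + √1469604] = 635.1361

Kővári–Sós–Turán: let r_1, ..., r_58 be the row sums and z = Σ r_i the total number of 1s. Each pair of columns can share at most one row with both entries 1 (else a 2×2 all-ones block appears), so Σ_i C(r_i, 2) ≤ C(80, 2) = 3160. By convexity Σ_i C(r_i, 2) ≥ 58·C(z/58, 2) = z(z − 58)/(2·58), giving z² − 58z − 58·80·79 ≤ 0 and hence z ≤ (1/2)[58 + √(3364 + 4·366560)] = (1/2)[58 + √1469604] ≈ (1/2)(58 + 1212.2722) = 635.1361.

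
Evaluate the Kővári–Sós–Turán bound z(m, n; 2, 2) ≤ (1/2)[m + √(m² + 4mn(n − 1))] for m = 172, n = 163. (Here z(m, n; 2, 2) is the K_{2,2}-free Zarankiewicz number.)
z(172, 163; 2, 2) ≤ (1/2)[172 + √(172² + 4·172·163·162)] = (1/2)[172 + √18196912] = 2218.8919

Kővári–Sós–Turán: let r_1, ..., r_172 be the row sums and z = Σ r_i the total number of 1s. Each pair of columns can share at most one row with both entries 1 (else a 2×2 all-ones block appears), so Σ_i C(r_i, 2) ≤ C(163, 2) = 13203. By convexity Σ_i C(r_i, 2) ≥ 172·C(z/172, 2) = z(z − 172)/(2·172), giving z² − 172z − 172·163·162 ≤ 0 and hence z ≤ (1/2)[172 + √(29584 + 4·4541832)] = (1/2)[172 + √18196912] ≈ (1/2)(172 + 4265.7839) = 2218.8919.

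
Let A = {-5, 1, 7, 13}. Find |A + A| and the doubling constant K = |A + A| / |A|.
K = |A + A| / |A| = 7/4

Enumerate A + A = {a + b : a, b ∈ A}. With |A| = 4, there are |A|^2 = 16 ordered sum pairs; collecting distinct values, A + A = {-10, -4, 2, 8, 14, 20, 26}, so |A + A| = 7. Thus K = 7/4. Here |A + A| = 2|A| − 1 = 7, the minimum possible — so K = 7/4 is minimal, which holds iff A is an arithmetic progression.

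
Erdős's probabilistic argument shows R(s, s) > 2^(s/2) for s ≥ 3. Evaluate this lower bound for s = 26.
2^(26/2) = 8192; so R(26, 26) > 8192

Colour each edge of K_n uniformly at random with red/blue. The expected number of monochromatic K_26 is C(n, 26) · 2 · 2^(−C(26,2)). If C(n, 26) · 2^(1 − C(26,2)) < 1, then with positive probability no monochromatic K_26 exists, so R(26, 26) > n. The standard estimate C(n, 26) ≤ n^26/26! shows this inequality holds whenever n ≤ 2^(26/2) (since 26! · 2^(C(26,2) − 1) > 2^(26^2/2) ≥ n^26). Hence R(26, 26) > 2^(26/2) = 8192.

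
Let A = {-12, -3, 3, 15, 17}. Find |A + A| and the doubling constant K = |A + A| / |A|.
K = |A + A| / |A| = 15/5 = 3

Enumerate A + A = {a + b : a, b ∈ A}. With |A| = 5, there are |A|^2 = 25 ordered sum pairs; collecting distinct values, A + A = {-24, -15, -9, -6, 0, 3, 5, 6, 12, 14, 18, 20, 30, 32, 34}, so |A + A| = 15. Thus K = 15/5 = 3. For comparison, the minimum possible |A + A| over all 5-element sets is 2·5 − 1 = 9 (so min K = 9/5), attained only by arithmetic progressions.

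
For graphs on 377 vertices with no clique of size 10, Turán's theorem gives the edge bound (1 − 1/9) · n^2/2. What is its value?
Turán density bound = (8/9) · 377^2/2 = 568516/9 ≈ 63168.4444

Turán's theorem: ex(n, K_{r+1}) is achieved by the complete r-partite Turán graph T(n, r) with parts as balanced as possible, and is at most (1 − 1/r) · n^2/2. For r = 9, n = 377: the density bound is (8/9) · 142129/2 = 568516/9 ≈ 63168.4444. The integer-valued extremum is e(T(377, 9)) = 63168, which is strictly less than the density bound 568516/9 since 9 ∤ 377 (the parts of T(377, 9) cannot all be equal).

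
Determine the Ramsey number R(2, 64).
R(2, 64) = 64

R(2, k) = k for all k ≥ 2: in a 2-colouring of K_k, either some edge is red (a red K_2) or all edges are blue (a blue K_k). And K_{63} coloured all-blue has no blue K_64, so R(2, 64) > 63. Hence R(2, 64) = 64.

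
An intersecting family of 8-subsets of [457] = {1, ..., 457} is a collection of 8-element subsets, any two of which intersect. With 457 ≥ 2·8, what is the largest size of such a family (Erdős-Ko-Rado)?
max |F| = C(456, 7) = 776653400694600

Erdős-Ko-Rado (1961): when n ≥ 2k, max |F| = C(n−1, k−1). The bound is attained by the star {A : i ∈ A} for any fixed i ∈ [n]. Here C(457−1, 8−1) = C(456, 7) = 776653400694600.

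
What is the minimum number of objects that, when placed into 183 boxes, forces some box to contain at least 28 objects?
n = (28 − 1)·183 + 1 = 4942

By the generalised pigeonhole principle, to guarantee some box contains ≥ r objects we need more than (r − 1) · k objects total. Threshold: n = (r − 1) · k + 1. With r = 28 and k = 183: n = 27 · 183 + 1 = 4941 + 1 = 4942. For n = 4941 = 27 · 183, we can put exactly 27 objects in every box, avoiding 28 in any single one — so 4942 is tight.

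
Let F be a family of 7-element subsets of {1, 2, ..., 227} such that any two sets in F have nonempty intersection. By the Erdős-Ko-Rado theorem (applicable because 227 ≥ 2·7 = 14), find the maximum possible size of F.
max |F| = C(226, 6) = 173083867320

Erdős-Ko-Rado (1961): when n ≥ 2k, max |F| = C(n−1, k−1). The bound is attained by the star {A : i ∈ A} for any fixed i ∈ [n]. Here C(227−1, 7−1) = C(226, 6) = 173083867320.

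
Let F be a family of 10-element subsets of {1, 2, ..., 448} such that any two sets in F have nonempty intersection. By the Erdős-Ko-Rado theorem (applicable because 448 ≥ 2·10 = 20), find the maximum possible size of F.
max |F| = C(447, 9) = 1810523273387323495

Erdős-Ko-Rado (1961): when n ≥ 2k, max |F| = C(n−1, k−1). The bound is attained by the star {A : i ∈ A} for any fixed i ∈ [n]. Here C(448−1, 10−1) = C(447, 9) = 1810523273387323495.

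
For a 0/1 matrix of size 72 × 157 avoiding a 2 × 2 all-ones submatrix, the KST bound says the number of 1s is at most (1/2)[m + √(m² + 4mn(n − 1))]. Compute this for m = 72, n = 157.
z(72, 157; 2, 2) ≤ (1/2)[72 + √(72² + 4·72·157·156)] = (1/2)[72 + √7058880] = 1364.4276

Kővári–Sós–Turán: let r_1, ..., r_72 be the row sums and z = Σ r_i the total number of 1s. Each pair of columns can share at most one row with both entries 1 (else a 2×2 all-ones block appears), so Σ_i C(r_i, 2) ≤ C(157, 2) = 12246. By convexity Σ_i C(r_i, 2) ≥ 72·C(z/72, 2) = z(z − 72)/(2·72), giving z² − 72z − 72·157·156 ≤ 0 and hence z ≤ (1/2)[72 + √(5184 + 4·1763424)] = (1/2)[72 + √7058880] ≈ (1/2)(72 + 2656.8553) = 1364.4276.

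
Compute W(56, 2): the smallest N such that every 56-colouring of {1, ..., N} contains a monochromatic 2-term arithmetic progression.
W(56, 2) = 56 + 1 = 57

A 2-term AP is any pair of integers, so a monochromatic 2-AP exists iff some colour is used at least twice. With 56 colours, the colouring i ↦ i on {1, ..., 56} uses each colour once, avoiding any monochromatic pair, so W(56, 2) > 56. For {1, ..., 57}, pigeonhole forces two integers of the same colour, which form a monochromatic 2-AP. Hence W(56, 2) = 57.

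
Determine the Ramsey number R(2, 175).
R(2, 175) = 175

R(2, k) = k for all k ≥ 2: in a 2-colouring of K_k, either some edge is red (a red K_2) or all edges are blue (a blue K_k). And K_{174} coloured all-blue has no blue K_175, so R(2, 175) > 174. Hence R(2, 175) = 175.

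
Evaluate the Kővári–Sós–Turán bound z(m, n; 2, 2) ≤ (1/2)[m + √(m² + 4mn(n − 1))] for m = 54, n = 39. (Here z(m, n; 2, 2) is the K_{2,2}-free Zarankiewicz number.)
z(54, 39; 2, 2) ≤ (1/2)[54 + √(54² + 4·54·39·38)] = (1/2)[54 + √323028] = 311.1778

Kővári–Sós–Turán: let r_1, ..., r_54 be the row sums and z = Σ r_i the total number of 1s. Each pair of columns can share at most one row with both entries 1 (else a 2×2 all-ones block appears), so Σ_i C(r_i, 2) ≤ C(39, 2) = 741. By convexity Σ_i C(r_i, 2) ≥ 54·C(z/54, 2) = z(z − 54)/(2·54), giving z² − 54z − 54·39·38 ≤ 0 and hence z ≤ (1/2)[54 + √(2916 + 4·80028)] = (1/2)[54 + √323028] ≈ (1/2)(54 + 568.3555) = 311.1778.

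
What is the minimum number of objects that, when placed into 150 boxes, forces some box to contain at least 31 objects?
n = (31 − 1)·150 + 1 = 4501

By the generalised pigeonhole principle, to guarantee some box contains ≥ r objects we need more than (r − 1) · k objects total. Threshold: n = (r − 1) · k + 1. With r = 31 and k = 150: n = 30 · 150 + 1 = 4500 + 1 = 4501. For n = 4500 = 30 · 150, we can put exactly 30 objects in every box, avoiding 31 in any single one — so 4501 is tight.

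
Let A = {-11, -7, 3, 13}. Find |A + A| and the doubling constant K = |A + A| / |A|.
K = |A + A| / |A| = 9/4

Enumerate A + A = {a + b : a, b ∈ A}. With |A| = 4, there are |A|^2 = 16 ordered sum pairs; collecting distinct values, A + A = {-22, -18, -14, -8, -4, 2, 6, 16, 26}, so |A + A| = 9. Thus K = 9/4. For comparison, the minimum possible |A + A| over all 4-element sets is 2·4 − 1 = 7 (so min K = 7/4), attained only by arithmetic progressions.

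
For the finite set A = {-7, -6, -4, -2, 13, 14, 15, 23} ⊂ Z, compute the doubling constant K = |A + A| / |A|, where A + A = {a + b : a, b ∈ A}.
K = |A + A| / |A| = 30/8 = 15/4

Enumerate A + A = {a + b : a, b ∈ A}. With |A| = 8, there are |A|^2 = 64 ordered sum pairs; collecting distinct values, A + A = {-14, -13, -12, -11, -10, -9, -8, -6, -4, 6, 7, 8, 9, 10, 11, 12, 13, 16, 17, 19, 21, 26, 27, 28, 29, 30, 36, 37, 38, 46}, so |A + A| = 30. Thus K = 30/8 = 15/4. For comparison, the minimum possible |A + A| over all 8-element sets is 2·8 − 1 = 15 (so min K = 15/8), attained only by arithmetic progressions.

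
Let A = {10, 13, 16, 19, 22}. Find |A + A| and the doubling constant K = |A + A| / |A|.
K = |A + A| / |A| = 9/5

Enumerate A + A = {a + b : a, b ∈ A}. With |A| = 5, there are |A|^2 = 25 ordered sum pairs; collecting distinct values, A + A = {20, 23, 26, 29, 32, 35, 38, 41, 44}, so |A + A| = 9. Thus K = 9/5. Here |A + A| = 2|A| − 1 = 9, the minimum possible — so K = 9/5 is minimal, which holds iff A is an arithmetic progression.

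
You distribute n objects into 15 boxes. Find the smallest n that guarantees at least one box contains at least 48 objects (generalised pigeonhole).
n = (48 − 1)·15 + 1 = 706

By the generalised pigeonhole principle, to guarantee some box contains ≥ r objects we need more than (r − 1) · k objects total. Threshold: n = (r − 1) · k + 1. With r = 48 and k = 15: n = 47 · 15 + 1 = 705 + 1 = 706. For n = 705 = 47 · 15, we can put exactly 47 objects in every box, avoiding 48 in any single one — so 706 is tight.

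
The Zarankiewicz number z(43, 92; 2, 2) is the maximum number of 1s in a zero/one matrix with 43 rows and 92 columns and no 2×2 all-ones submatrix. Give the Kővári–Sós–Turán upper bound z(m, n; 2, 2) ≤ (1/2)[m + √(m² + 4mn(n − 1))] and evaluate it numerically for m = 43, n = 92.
z(43, 92; 2, 2) ≤ (1/2)[43 + √(43² + 4·43·92·91)] = (1/2)[43 + √1441833] = 621.8818

Kővári–Sós–Turán: let r_1, ..., r_43 be the row sums and z = Σ r_i the total number of 1s. Each pair of columns can share at most one row with both entries 1 (else a 2×2 all-ones block appears), so Σ_i C(r_i, 2) ≤ C(92, 2) = 4186. By convexity Σ_i C(r_i, 2) ≥ 43·C(z/43, 2) = z(z − 43)/(2·43), giving z² − 43z − 43·92·91 ≤ 0 and hence z ≤ (1/2)[43 + √(1849 + 4·359996)] = (1/2)[43 + √1441833] ≈ (1/2)(43 + 1200.7635) = 621.8818.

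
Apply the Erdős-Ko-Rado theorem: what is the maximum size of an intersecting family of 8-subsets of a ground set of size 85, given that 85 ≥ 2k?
max |F| = C(84, 7) = 4529365776

Erdős-Ko-Rado (1961): when n ≥ 2k, max |F| = C(n−1, k−1). The bound is attained by the star {A : i ∈ A} for any fixed i ∈ [n]. Here C(85−1, 8−1) = C(84, 7) = 4529365776.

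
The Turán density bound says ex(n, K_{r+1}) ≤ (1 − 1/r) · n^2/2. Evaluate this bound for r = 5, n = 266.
Turán density bound = (4/5) · 266^2/2 = 141512/5 ≈ 28302.4

Turán's theorem: ex(n, K_{r+1}) is achieved by the complete r-partite Turán graph T(n, r) with parts as balanced as possible, and is at most (1 − 1/r) · n^2/2. For r = 5, n = 266: the density bound is (4/5) · 70756/2 = 141512/5 ≈ 28302.4. The integer-valued extremum is e(T(266, 5)) = 28302, which is strictly less than the density bound 141512/5 since 5 ∤ 266 (the parts of T(266, 5) cannot all be equal).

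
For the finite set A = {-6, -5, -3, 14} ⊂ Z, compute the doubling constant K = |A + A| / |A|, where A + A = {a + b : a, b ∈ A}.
K = |A + A| / |A| = 10/4 = 5/2

Enumerate A + A = {a + b : a, b ∈ A}. With |A| = 4, there are |A|^2 = 16 ordered sum pairs; collecting distinct values, A + A = {-12, -11, -10, -9, -8, -6, 8, 9, 11, 28}, so |A + A| = 10. Thus K = 10/4 = 5/2. For comparison, the minimum possible |A + A| over all 4-element sets is 2·4 − 1 = 7 (so min K = 7/4), attained only by arithmetic progressions.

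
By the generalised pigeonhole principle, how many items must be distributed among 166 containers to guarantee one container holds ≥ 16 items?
n = (16 − 1)·166 + 1 = 2491

By the generalised pigeonhole principle, to guarantee some box contains ≥ r objects we need more than (r − 1) · k objects total. Threshold: n = (r − 1) · k + 1. With r = 16 and k = 166: n = 15 · 166 + 1 = 2490 + 1 = 2491. For n = 2490 = 15 · 166, we can put exactly 15 objects in every box, avoiding 16 in any single one — so 2491 is tight.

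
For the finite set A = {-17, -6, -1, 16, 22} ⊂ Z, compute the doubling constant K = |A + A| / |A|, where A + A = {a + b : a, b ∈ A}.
K = |A + A| / |A| = 15/5 = 3

Enumerate A + A = {a + b : a, b ∈ A}. With |A| = 5, there are |A|^2 = 25 ordered sum pairs; collecting distinct values, A + A = {-34, -23, -18, -12, -7, -2, -1, 5, 10, 15, 16, 21, 32, 38, 44}, so |A + A| = 15. Thus K = 15/5 = 3. For comparison, the minimum possible |A + A| over all 5-element sets is 2·5 − 1 = 9 (so min K = 9/5), attained only by arithmetic progressions.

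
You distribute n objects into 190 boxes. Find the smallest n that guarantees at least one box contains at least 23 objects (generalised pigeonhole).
n = (23 − 1)·190 + 1 = 4181

By the generalised pigeonhole principle, to guarantee some box contains ≥ r objects we need more than (r − 1) · k objects total. Threshold: n = (r − 1) · k + 1. With r = 23 and k = 190: n = 22 · 190 + 1 = 4180 + 1 = 4181. For n = 4180 = 22 · 190, we can put exactly 22 objects in every box, avoiding 23 in any single one — so 4181 is tight.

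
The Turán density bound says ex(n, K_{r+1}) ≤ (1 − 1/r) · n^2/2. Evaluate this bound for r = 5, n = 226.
Turán density bound = (4/5) · 226^2/2 = 102152/5 ≈ 20430.4

Turán's theorem: ex(n, K_{r+1}) is achieved by the complete r-partite Turán graph T(n, r) with parts as balanced as possible, and is at most (1 − 1/r) · n^2/2. For r = 5, n = 226: the density bound is (4/5) · 51076/2 = 102152/5 ≈ 20430.4. The integer-valued extremum is e(T(226, 5)) = 20430, which is strictly less than the density bound 102152/5 since 5 ∤ 226 (the parts of T(226, 5) cannot all be equal).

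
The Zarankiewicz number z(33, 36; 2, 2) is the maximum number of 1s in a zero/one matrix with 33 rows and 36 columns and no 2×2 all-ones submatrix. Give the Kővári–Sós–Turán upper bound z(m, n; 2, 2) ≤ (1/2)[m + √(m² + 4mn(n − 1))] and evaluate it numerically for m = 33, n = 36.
z(33, 36; 2, 2) ≤ (1/2)[33 + √(33² + 4·33·36·35)] = (1/2)[33 + √167409] = 221.0782

Kővári–Sós–Turán: let r_1, ..., r_33 be the row sums and z = Σ r_i the total number of 1s. Each pair of columns can share at most one row with both entries 1 (else a 2×2 all-ones block appears), so Σ_i C(r_i, 2) ≤ C(36, 2) = 630. By convexity Σ_i C(r_i, 2) ≥ 33·C(z/33, 2) = z(z − 33)/(2·33), giving z² − 33z − 33·36·35 ≤ 0 and hence z ≤ (1/2)[33 + √(1089 + 4·41580)] = (1/2)[33 + √167409] ≈ (1/2)(33 + 409.1564) = 221.0782.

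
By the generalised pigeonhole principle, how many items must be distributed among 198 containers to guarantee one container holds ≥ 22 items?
n = (22 − 1)·198 + 1 = 4159

By the generalised pigeonhole principle, to guarantee some box contains ≥ r objects we need more than (r − 1) · k objects total. Threshold: n = (r − 1) · k + 1. With r = 22 and k = 198: n = 21 · 198 + 1 = 4158 + 1 = 4159. For n = 4158 = 21 · 198, we can put exactly 21 objects in every box, avoiding 22 in any single one — so 4159 is tight.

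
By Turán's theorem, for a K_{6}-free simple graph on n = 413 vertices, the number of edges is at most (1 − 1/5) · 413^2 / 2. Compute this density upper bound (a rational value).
Turán density bound = (4/5) · 413^2/2 = 341138/5 ≈ 68227.6

Turán's theorem: ex(n, K_{r+1}) is achieved by the complete r-partite Turán graph T(n, r) with parts as balanced as possible, and is at most (1 − 1/r) · n^2/2. For r = 5, n = 413: the density bound is (4/5) · 170569/2 = 341138/5 ≈ 68227.6. The integer-valued extremum is e(T(413, 5)) = 68227, which is strictly less than the density bound 341138/5 since 5 ∤ 413 (the parts of T(413, 5) cannot all be equal).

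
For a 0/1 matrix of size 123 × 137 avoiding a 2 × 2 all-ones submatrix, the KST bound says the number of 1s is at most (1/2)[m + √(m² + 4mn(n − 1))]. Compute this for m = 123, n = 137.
z(123, 137; 2, 2) ≤ (1/2)[123 + √(123² + 4·123·137·136)] = (1/2)[123 + √9182073] = 1576.5968

Kővári–Sós–Turán: let r_1, ..., r_123 be the row sums and z = Σ r_i the total number of 1s. Each pair of columns can share at most one row with both entries 1 (else a 2×2 all-ones block appears), so Σ_i C(r_i, 2) ≤ C(137, 2) = 9316. By convexity Σ_i C(r_i, 2) ≥ 123·C(z/123, 2) = z(z − 123)/(2·123), giving z² − 123z − 123·137·136 ≤ 0 and hence z ≤ (1/2)[123 + √(15129 + 4·2291736)] = (1/2)[123 + √9182073] ≈ (1/2)(123 + 3030.1936) = 1576.5968.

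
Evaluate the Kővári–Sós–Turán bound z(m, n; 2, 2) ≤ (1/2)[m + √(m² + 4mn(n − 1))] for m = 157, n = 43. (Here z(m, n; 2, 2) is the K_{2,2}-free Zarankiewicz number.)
z(157, 43; 2, 2) ≤ (1/2)[157 + √(157² + 4·157·43·42)] = (1/2)[157 + √1158817] = 616.7418

Kővári–Sós–Turán: let r_1, ..., r_157 be the row sums and z = Σ r_i the total number of 1s. Each pair of columns can share at most one row with both entries 1 (else a 2×2 all-ones block appears), so Σ_i C(r_i, 2) ≤ C(43, 2) = 903. By convexity Σ_i C(r_i, 2) ≥ 157·C(z/157, 2) = z(z − 157)/(2·157), giving z² − 157z − 157·43·42 ≤ 0 and hence z ≤ (1/2)[157 + √(24649 + 4·283542)] = (1/2)[157 + √1158817] ≈ (1/2)(157 + 1076.4836) = 616.7418.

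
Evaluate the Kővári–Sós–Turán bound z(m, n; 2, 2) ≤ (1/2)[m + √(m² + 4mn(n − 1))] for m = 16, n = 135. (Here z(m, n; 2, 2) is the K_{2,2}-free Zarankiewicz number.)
z(16, 135; 2, 2) ≤ (1/2)[16 + √(16² + 4·16·135·134)] = (1/2)[16 + √1158016] = 546.0558

Kővári–Sós–Turán: let r_1, ..., r_16 be the row sums and z = Σ r_i the total number of 1s. Each pair of columns can share at most one row with both entries 1 (else a 2×2 all-ones block appears), so Σ_i C(r_i, 2) ≤ C(135, 2) = 9045. By convexity Σ_i C(r_i, 2) ≥ 16·C(z/16, 2) = z(z − 16)/(2·16), giving z² − 16z − 16·135·134 ≤ 0 and hence z ≤ (1/2)[16 + √(256 + 4·289440)] = (1/2)[16 + √1158016] ≈ (1/2)(16 + 1076.1115) = 546.0558.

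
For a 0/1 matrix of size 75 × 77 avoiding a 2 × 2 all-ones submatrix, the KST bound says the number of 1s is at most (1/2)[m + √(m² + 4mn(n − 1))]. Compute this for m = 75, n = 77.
z(75, 77; 2, 2) ≤ (1/2)[75 + √(75² + 4·75·77·76)] = (1/2)[75 + √1761225] = 701.0558

Kővári–Sós–Turán: let r_1, ..., r_75 be the row sums and z = Σ r_i the total number of 1s. Each pair of columns can share at most one row with both entries 1 (else a 2×2 all-ones block appears), so Σ_i C(r_i, 2) ≤ C(77, 2) = 2926. By convexity Σ_i C(r_i, 2) ≥ 75·C(z/75, 2) = z(z − 75)/(2·75), giving z² − 75z − 75·77·76 ≤ 0 and hence z ≤ (1/2)[75 + √(5625 + 4·438900)] = (1/2)[75 + √1761225] ≈ (1/2)(75 + 1327.1115) = 701.0558.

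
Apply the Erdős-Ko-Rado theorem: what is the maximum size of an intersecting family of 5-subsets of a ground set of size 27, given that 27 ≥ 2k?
max |F| = C(26, 4) = 14950

The Erdős-Ko-Rado theorem states: for n ≥ 2k, an intersecting family of k-subsets of an n-element set has size at most C(n − 1, k − 1), with equality for 'star' families {A ⊆ [n] : |A| = k, i ∈ A} (fix an element i). For n = 27, k = 5: C(26, 4) = 14950.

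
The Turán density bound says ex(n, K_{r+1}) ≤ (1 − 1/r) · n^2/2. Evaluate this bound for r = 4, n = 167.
Turán density bound = (3/4) · 167^2/2 = 83667/8 ≈ 10458.375

Turán's theorem: ex(n, K_{r+1}) is achieved by the complete r-partite Turán graph T(n, r) with parts as balanced as possible, and is at most (1 − 1/r) · n^2/2. For r = 4, n = 167: the density bound is (3/4) · 27889/2 = 83667/8 ≈ 10458.375. The integer-valued extremum is e(T(167, 4)) = 10458, which is strictly less than the density bound 83667/8 since 4 ∤ 167 (the parts of T(167, 4) cannot all be equal).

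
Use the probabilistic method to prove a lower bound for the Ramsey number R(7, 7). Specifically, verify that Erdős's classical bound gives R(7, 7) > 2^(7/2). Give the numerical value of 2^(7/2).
2^(7/2) = 11.3137; so R(7, 7) > 11.3137

Colour each edge of K_n uniformly at random with red/blue. The expected number of monochromatic K_7 is C(n, 7) · 2 · 2^(−C(7,2)). If C(n, 7) · 2^(1 − C(7,2)) < 1, then with positive probability no monochromatic K_7 exists, so R(7, 7) > n. The standard estimate C(n, 7) ≤ n^7/7! shows this inequality holds whenever n ≤ 2^(7/2) (since 7! · 2^(C(7,2) − 1) > 2^(7^2/2) ≥ n^7). Hence R(7, 7) > 2^(7/2) = 11.3137.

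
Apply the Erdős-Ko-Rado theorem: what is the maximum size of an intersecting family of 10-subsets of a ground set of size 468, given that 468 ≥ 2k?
max |F| = C(467, 9) = 2694046621027065810

Erdős-Ko-Rado (1961): when n ≥ 2k, max |F| = C(n−1, k−1). The bound is attained by the star {A : i ∈ A} for any fixed i ∈ [n]. Here C(468−1, 10−1) = C(467, 9) = 2694046621027065810.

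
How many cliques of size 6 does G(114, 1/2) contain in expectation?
E[# K_6] = C(114, 6) · (1/2)^C(6, 2) = 2666926108 / 2^15 = 666731527/8192 ≈ 81388.125854

For each 6-subset S of vertices (there are C(114, 6) = 2666926108 such S), let X_S = 1 if S induces a K_6 (all C(6, 2) = 15 edges present). Then P(X_S = 1) = (1/2)^15 = 1/32768. By linearity of expectation, E[# K_6] = C(114, 6) · (1/2)^15 = 2666926108 / 32768 = 666731527/8192 ≈ 81388.125854.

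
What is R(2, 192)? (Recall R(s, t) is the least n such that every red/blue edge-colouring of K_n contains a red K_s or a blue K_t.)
R(2, 192) = 192

R(2, k) = k for all k ≥ 2: in a 2-colouring of K_k, either some edge is red (a red K_2) or all edges are blue (a blue K_k). And K_{191} coloured all-blue has no blue K_192, so R(2, 192) > 191. Hence R(2, 192) = 192.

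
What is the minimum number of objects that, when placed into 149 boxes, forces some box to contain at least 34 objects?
n = (34 − 1)·149 + 1 = 4918

By the generalised pigeonhole principle, to guarantee some box contains ≥ r objects we need more than (r − 1) · k objects total. Threshold: n = (r − 1) · k + 1. With r = 34 and k = 149: n = 33 · 149 + 1 = 4917 + 1 = 4918. For n = 4917 = 33 · 149, we can put exactly 33 objects in every box, avoiding 34 in any single one — so 4918 is tight.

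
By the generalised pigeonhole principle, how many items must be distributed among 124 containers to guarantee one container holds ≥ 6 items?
n = (6 − 1)·124 + 1 = 621

By the generalised pigeonhole principle, to guarantee some box contains ≥ r objects we need more than (r − 1) · k objects total. Threshold: n = (r − 1) · k + 1. With r = 6 and k = 124: n = 5 · 124 + 1 = 620 + 1 = 621. For n = 620 = 5 · 124, we can put exactly 5 objects in every box, avoiding 6 in any single one — so 621 is tight.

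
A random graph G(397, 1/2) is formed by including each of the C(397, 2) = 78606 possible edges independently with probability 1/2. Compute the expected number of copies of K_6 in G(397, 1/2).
E[# K_6] = C(397, 6) · (1/2)^C(6, 2) = 5235101798388 / 2^15 = 1308775449597/8192 ≈ 159762628.124634

For each 6-subset S of vertices (there are C(397, 6) = 5235101798388 such S), let X_S = 1 if S induces a K_6 (all C(6, 2) = 15 edges present). Then P(X_S = 1) = (1/2)^15 = 1/32768. By linearity of expectation, E[# K_6] = C(397, 6) · (1/2)^15 = 5235101798388 / 32768 = 1308775449597/8192 ≈ 159762628.124634.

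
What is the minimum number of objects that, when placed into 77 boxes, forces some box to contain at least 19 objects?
n = (19 − 1)·77 + 1 = 1387

By the generalised pigeonhole principle, to guarantee some box contains ≥ r objects we need more than (r − 1) · k objects total. Threshold: n = (r − 1) · k + 1. With r = 19 and k = 77: n = 18 · 77 + 1 = 1386 + 1 = 1387. For n = 1386 = 18 · 77, we can put exactly 18 objects in every box, avoiding 19 in any single one — so 1387 is tight.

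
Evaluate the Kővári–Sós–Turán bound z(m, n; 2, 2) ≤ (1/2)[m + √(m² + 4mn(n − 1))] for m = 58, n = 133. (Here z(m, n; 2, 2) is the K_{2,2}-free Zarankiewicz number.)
z(58, 133; 2, 2) ≤ (1/2)[58 + √(58² + 4·58·133·132)] = (1/2)[58 + √4076356] = 1038.4994

Kővári–Sós–Turán: let r_1, ..., r_58 be the row sums and z = Σ r_i the total number of 1s. Each pair of columns can share at most one row with both entries 1 (else a 2×2 all-ones block appears), so Σ_i C(r_i, 2) ≤ C(133, 2) = 8778. By convexity Σ_i C(r_i, 2) ≥ 58·C(z/58, 2) = z(z − 58)/(2·58), giving z² − 58z − 58·133·132 ≤ 0 and hence z ≤ (1/2)[58 + √(3364 + 4·1018248)] = (1/2)[58 + √4076356] ≈ (1/2)(58 + 2018.9988) = 1038.4994.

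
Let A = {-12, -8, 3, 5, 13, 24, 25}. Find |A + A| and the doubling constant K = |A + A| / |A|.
K = |A + A| / |A| = 27/7

Enumerate A + A = {a + b : a, b ∈ A}. With |A| = 7, there are |A|^2 = 49 ordered sum pairs; collecting distinct values, A + A = {-24, -20, -16, -9, -7, -5, -3, 1, 5, 6, 8, 10, 12, 13, 16, 17, 18, 26, 27, 28, 29, 30, 37, 38, 48, 49, 50}, so |A + A| = 27. Thus K = 27/7. For comparison, the minimum possible |A + A| over all 7-element sets is 2·7 − 1 = 13 (so min K = 13/7), attained only by arithmetic progressions.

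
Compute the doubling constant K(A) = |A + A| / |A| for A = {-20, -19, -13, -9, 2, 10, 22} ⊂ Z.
K = |A + A| / |A| = 27/7

Enumerate A + A = {a + b : a, b ∈ A}. With |A| = 7, there are |A|^2 = 49 ordered sum pairs; collecting distinct values, A + A = {-40, -39, -38, -33, -32, -29, -28, -26, -22, -18, -17, -11, -10, -9, -7, -3, 1, 2, 3, 4, 9, 12, 13, 20, 24, 32, 44}, so |A + A| = 27. Thus K = 27/7. For comparison, the minimum possible |A + A| over all 7-element sets is 2·7 − 1 = 13 (so min K = 13/7), attained only by arithmetic progressions.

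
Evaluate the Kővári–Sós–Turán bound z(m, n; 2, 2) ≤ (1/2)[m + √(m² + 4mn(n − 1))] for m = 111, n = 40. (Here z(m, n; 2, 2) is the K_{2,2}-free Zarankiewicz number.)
z(111, 40; 2, 2) ≤ (1/2)[111 + √(111² + 4·111·40·39)] = (1/2)[111 + √704961] = 475.3098

Kővári–Sós–Turán: let r_1, ..., r_111 be the row sums and z = Σ r_i the total number of 1s. Each pair of columns can share at most one row with both entries 1 (else a 2×2 all-ones block appears), so Σ_i C(r_i, 2) ≤ C(40, 2) = 780. By convexity Σ_i C(r_i, 2) ≥ 111·C(z/111, 2) = z(z − 111)/(2·111), giving z² − 111z − 111·40·39 ≤ 0 and hence z ≤ (1/2)[111 + √(12321 + 4·173160)] = (1/2)[111 + √704961] ≈ (1/2)(111 + 839.6196) = 475.3098.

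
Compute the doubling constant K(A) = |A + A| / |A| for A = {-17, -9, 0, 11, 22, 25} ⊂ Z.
K = |A + A| / |A| = 20/6 = 10/3

Enumerate A + A = {a + b : a, b ∈ A}. With |A| = 6, there are |A|^2 = 36 ordered sum pairs; collecting distinct values, A + A = {-34, -26, -18, -17, -9, -6, 0, 2, 5, 8, 11, 13, 16, 22, 25, 33, 36, 44, 47, 50}, so |A + A| = 20. Thus K = 20/6 = 10/3. For comparison, the minimum possible |A + A| over all 6-element sets is 2·6 − 1 = 11 (so min K = 11/6), attained only by arithmetic progressions.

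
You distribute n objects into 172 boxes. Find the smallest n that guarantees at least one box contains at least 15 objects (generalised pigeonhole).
n = (15 − 1)·172 + 1 = 2409

By the generalised pigeonhole principle, to guarantee some box contains ≥ r objects we need more than (r − 1) · k objects total. Threshold: n = (r − 1) · k + 1. With r = 15 and k = 172: n = 14 · 172 + 1 = 2408 + 1 = 2409. For n = 2408 = 14 · 172, we can put exactly 14 objects in every box, avoiding 15 in any single one — so 2409 is tight.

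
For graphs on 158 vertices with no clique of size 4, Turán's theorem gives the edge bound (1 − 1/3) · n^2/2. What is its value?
Turán density bound = (2/3) · 158^2/2 = 24964/3 ≈ 8321.3333

Turán's theorem: ex(n, K_{r+1}) is achieved by the complete r-partite Turán graph T(n, r) with parts as balanced as possible, and is at most (1 − 1/r) · n^2/2. For r = 3, n = 158: the density bound is (2/3) · 24964/2 = 24964/3 ≈ 8321.3333. The integer-valued extremum is e(T(158, 3)) = 8321, which is strictly less than the density bound 24964/3 since 3 ∤ 158 (the parts of T(158, 3) cannot all be equal).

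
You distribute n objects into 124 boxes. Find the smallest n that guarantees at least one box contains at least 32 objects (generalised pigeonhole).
n = (32 − 1)·124 + 1 = 3845

By the generalised pigeonhole principle, to guarantee some box contains ≥ r objects we need more than (r − 1) · k objects total. Threshold: n = (r − 1) · k + 1. With r = 32 and k = 124: n = 31 · 124 + 1 = 3844 + 1 = 3845. For n = 3844 = 31 · 124, we can put exactly 31 objects in every box, avoiding 32 in any single one — so 3845 is tight.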